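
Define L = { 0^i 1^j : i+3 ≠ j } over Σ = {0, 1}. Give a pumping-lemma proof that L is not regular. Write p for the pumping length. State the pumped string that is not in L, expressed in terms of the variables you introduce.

0^{p+p!} 1^{p+p!+3}

Assume L is regular. Let p be the pumping length given by the pumping lemma.
Choose w = 0^p 1^{p+p!+3}. Since p ≠ (p+p!+3)-3 = p+p!, w ∈ L; and |w| ≥ p.
The pumping lemma gives a decomposition w = xyz where |xy| ≤ p and |y| > 0.
Since the first p symbols of w are all 0's and |xy| ≤ p, y lies entirely in the leading 0-block: y = 0^k for some k with 1 ≤ k ≤ p.
Since 1 ≤ k ≤ p, k divides p!; set t = 1 + p!/k. Then xy^t z has p + (p!/k)·k = p + p! copies of 0. Now the 0-count is p+p! and (1-count)-3 = (p+p!+3)-3 = p+p!, so i+3 ≠ j fails. So xy^t z = 0^{p+p!} 1^{p+p!+3} ∉ L.
This is a contradiction; hence L is not regular.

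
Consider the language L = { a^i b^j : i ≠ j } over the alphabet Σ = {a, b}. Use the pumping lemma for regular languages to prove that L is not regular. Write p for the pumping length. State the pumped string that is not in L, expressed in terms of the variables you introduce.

Suppose for contradiction that L is regular, and let p be the pumping length.
Choose w = a^p b^{p+p!}. Since p ≠ p+p!, w ∈ L; and |w| ≥ p.
Write w = xyz as guaranteed by the lemma, with |xy| ≤ p and |y| > 0.
Because |xy| ≤ p and w begins with p copies of a, we have y = a^k with 1 ≤ k ≤ p.
Since 1 ≤ k ≤ p, k divides p!; set t = 1 + p!/k. Then xy^t z has p + (p!/k)·k = p + p! copies of a. Now the a-count equals the b-count, so i ≠ j fails. So xy^t z = a^{p+p!} b^{p+p!} ∉ L.
This is a contradiction; hence L is not regular.

a^{p+p!} b^{p+p!}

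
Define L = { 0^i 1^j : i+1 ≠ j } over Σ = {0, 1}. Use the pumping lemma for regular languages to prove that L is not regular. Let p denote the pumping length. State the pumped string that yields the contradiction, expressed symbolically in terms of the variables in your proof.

0^{p+p!} 1^{p+p!+1}

Toward a contradiction, assume L is regular with pumping length p.
Choose w = 0^p 1^{p+p!+1}. Since p ≠ (p+p!+1)-1 = p+p!, w ∈ L; and |w| ≥ p.
Write w = xyz as guaranteed by the lemma, with |xy| ≤ p and y is nonempty.
Because |xy| ≤ p and w begins with p copies of 0, we have y = 0^k with 1 ≤ k ≤ p.
Since 1 ≤ k ≤ p, k divides p!; set t = 1 + p!/k. Then xy^t z has p + (p!/k)·k = p + p! copies of 0. Now the 0-count is p+p! and (1-count)-1 = (p+p!+1)-1 = p+p!, so i+1 ≠ j fails. So xy^t z = 0^{p+p!} 1^{p+p!+1} ∉ L.
This is a contradiction; hence L is not regular.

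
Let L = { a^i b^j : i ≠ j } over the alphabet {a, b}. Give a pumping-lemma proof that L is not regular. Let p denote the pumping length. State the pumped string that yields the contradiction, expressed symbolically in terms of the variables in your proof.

a^{p+p!} b^{p+p!}

Suppose for contradiction that L is regular, and let p be the pumping length.
Choose w = a^p b^{p+p!}. Since p ≠ p+p!, w ∈ L; and |w| ≥ p.
Write w = xyz as guaranteed by the lemma, with |xy| ≤ p and |y| ≥ 1.
Since the first p symbols of w are all a's and |xy| ≤ p, y lies entirely in the leading a-block: y = a^k for some k with 1 ≤ k ≤ p.
Since 1 ≤ k ≤ p, k divides p!; set t = 1 + p!/k. Then xy^t z has p + (p!/k)·k = p + p! copies of a. Now the a-count equals the b-count, so i ≠ j fails. So xy^t z = a^{p+p!} b^{p+p!} ∉ L.
This is a contradiction; hence L is not regular.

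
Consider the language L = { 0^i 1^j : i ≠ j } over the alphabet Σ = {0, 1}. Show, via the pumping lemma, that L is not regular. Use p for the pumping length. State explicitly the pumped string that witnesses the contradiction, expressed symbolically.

0^{p+p!} 1^{p+p!}

Assume L is regular. Let p be the pumping length given by the pumping lemma.
Choose w = 0^p 1^{p+p!}. Since p ≠ p+p!, w ∈ L; and |w| ≥ p.
Write w = xyz as guaranteed by the lemma, with |xy| ≤ p and y is nonempty.
Since the first p symbols of w are all 0's and |xy| ≤ p, y lies entirely in the leading 0-block: y = 0^k for some k with 1 ≤ k ≤ p.
Since 1 ≤ k ≤ p, k divides p!; set t = 1 + p!/k. Then xy^t z has p + (p!/k)·k = p + p! copies of 0. Now the 0-count equals the 1-count, so i ≠ j fails. So xy^t z = 0^{p+p!} 1^{p+p!} ∉ L.
This is a contradiction; hence L is not regular.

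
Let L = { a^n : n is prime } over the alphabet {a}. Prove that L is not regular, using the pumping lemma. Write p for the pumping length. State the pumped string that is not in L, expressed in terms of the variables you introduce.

a^{q(1+k)}

Assume L is regular. Let p be the pumping length given by the pumping lemma.
Let q be a prime with q ≥ p+2 (infinitely many primes exist), and take w = a^q ∈ L with |w| = q ≥ p.
Write w = xyz as guaranteed by the lemma, with |xy| ≤ p and |y| > 0.
Then y = a^k for some k with 1 ≤ k ≤ p.
Since 1 ≤ k ≤ p, |xz| = q-k. Pump with i = q+1: |xy^{q+1}z| = (q-k)+(q+1)k = q+qk = q(1+k), which is composite (both factors ≥ 2). So xy^{q+1}z = a^{q(1+k)} ∉ L.
This is a contradiction; hence L is not regular.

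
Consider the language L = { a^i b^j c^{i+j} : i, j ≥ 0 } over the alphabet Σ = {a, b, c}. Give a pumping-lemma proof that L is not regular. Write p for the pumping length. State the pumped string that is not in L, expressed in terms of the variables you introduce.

Suppose for contradiction that L is regular, and let p be the pumping length.
Take w = a^p b^p c^{2p} ∈ L (with i=j=p, i+j=2p), |w| = 4p ≥ p.
The pumping lemma gives a decomposition w = xyz where |xy| ≤ p and |y| ≥ 1.
Because |xy| ≤ p and w begins with p copies of a, we have y = a^k with 1 ≤ k ≤ p.
Consider xy^2z = a^{p+k} b^p c^{2p}. Now the a- and b-counts sum to 2p+k, but the c-count is 2p ≠ 2p+k. So xy^2z ∉ L.
This is a contradiction; hence L is not regular.

a^{p+k} b^p c^{2p}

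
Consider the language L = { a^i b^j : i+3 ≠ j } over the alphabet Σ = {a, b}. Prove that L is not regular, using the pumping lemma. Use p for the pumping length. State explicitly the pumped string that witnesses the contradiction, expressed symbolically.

a^{p+p!} b^{p+p!+3}

Toward a contradiction, assume L is regular with pumping length p.
Choose w = a^p b^{p+p!+3}. Since p ≠ (p+p!+3)-3 = p+p!, w ∈ L; and |w| ≥ p.
Write w = xyz as guaranteed by the lemma, with |xy| ≤ p and y is nonempty.
Since the first p symbols of w are all a's and |xy| ≤ p, y lies entirely in the leading a-block: y = a^k for some k with 1 ≤ k ≤ p.
Since 1 ≤ k ≤ p, k divides p!; set t = 1 + p!/k. Then xy^t z has p + (p!/k)·k = p + p! copies of a. Now the a-count is p+p! and (b-count)-3 = (p+p!+3)-3 = p+p!, so i+3 ≠ j fails. So xy^t z = a^{p+p!} b^{p+p!+3} ∉ L.
This contradicts the pumping lemma, so L is not regular.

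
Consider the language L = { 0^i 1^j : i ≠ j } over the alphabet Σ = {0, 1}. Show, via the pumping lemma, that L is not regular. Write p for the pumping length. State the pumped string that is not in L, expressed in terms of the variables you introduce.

0^{p+p!} 1^{p+p!}

Assume L is regular. Let p be the pumping length given by the pumping lemma.
Choose w = 0^p 1^{p+p!}. Since p ≠ p+p!, w ∈ L; and |w| ≥ p.
By the pumping lemma, w = xyz with |xy| ≤ p and y is nonempty.
Since the first p symbols of w are all 0's and |xy| ≤ p, y lies entirely in the leading 0-block: y = 0^k for some k with 1 ≤ k ≤ p.
Since 1 ≤ k ≤ p, k divides p!; set t = 1 + p!/k. Then xy^t z has p + (p!/k)·k = p + p! copies of 0. Now the 0-count equals the 1-count, so i ≠ j fails. So xy^t z = 0^{p+p!} 1^{p+p!} ∉ L.
Contradiction. Therefore L is not regular.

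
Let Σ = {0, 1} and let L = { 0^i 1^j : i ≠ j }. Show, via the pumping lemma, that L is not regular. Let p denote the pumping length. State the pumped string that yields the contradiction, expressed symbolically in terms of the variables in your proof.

0^{p+p!} 1^{p+p!}

Assume L is regular. Let p be the pumping length given by the pumping lemma.
Choose w = 0^p 1^{p+p!}. Since p ≠ p+p!, w ∈ L; and |w| ≥ p.
Write w = xyz as guaranteed by the lemma, with |xy| ≤ p and y is nonempty.
The first p characters of w are 0's, so xy (and hence y) consists only of 0's. Write y = 0^k, 1 ≤ k ≤ p.
Since 1 ≤ k ≤ p, k divides p!; set t = 1 + p!/k. Then xy^t z has p + (p!/k)·k = p + p! copies of 0. Now the 0-count equals the 1-count, so i ≠ j fails. So xy^t z = 0^{p+p!} 1^{p+p!} ∉ L.
Contradiction. Therefore L is not regular.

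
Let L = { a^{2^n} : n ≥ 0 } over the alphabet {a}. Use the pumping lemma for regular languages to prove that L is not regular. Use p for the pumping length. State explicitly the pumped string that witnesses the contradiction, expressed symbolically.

Toward a contradiction, assume L is regular with pumping length p.
Take w = a^{2^p} ∈ L with |w| = 2^p ≥ p.
The pumping lemma gives a decomposition w = xyz where |xy| ≤ p and |y| ≥ 1.
Then y = a^k for some k with 1 ≤ k ≤ p.
Pump with i = 2: xy^2z = a^{2^p+k}. Since 1 ≤ k ≤ p < 2^p, we have 2^p < 2^p+k < 2^{p+1}, so 2^p+k is not a power of 2. So xy^2z ∉ L.
This is a contradiction; hence L is not regular.

a^{2^p+k}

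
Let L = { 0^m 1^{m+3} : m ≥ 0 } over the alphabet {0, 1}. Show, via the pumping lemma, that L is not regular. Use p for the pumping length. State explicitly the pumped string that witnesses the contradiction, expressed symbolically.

0^{p+k} 1^{p+3}

Toward a contradiction, assume L is regular with pumping length p.
Take w = 0^p 1^{p+3}. Then w ∈ L and |w| = 2p+3 ≥ p.
The pumping lemma gives a decomposition w = xyz where |xy| ≤ p and |y| > 0.
The first p characters of w are 0's, so xy (and hence y) consists only of 0's. Write y = 0^k, 1 ≤ k ≤ p.
Pump with i = 2: xy^2z = 0^{p+k} 1^{p+3}. For this to lie in L we would need p+3 = (p+k)+3, which forces k = 0. But k ≥ 1, so xy^2z ∉ L.
This is a contradiction; hence L is not regular.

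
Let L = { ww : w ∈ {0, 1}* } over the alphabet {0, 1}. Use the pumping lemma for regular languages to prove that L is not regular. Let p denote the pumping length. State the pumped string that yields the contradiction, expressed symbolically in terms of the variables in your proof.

Toward a contradiction, assume L is regular with pumping length p.
Take w = 0^p 1^p 0^p 1^p = uu where u = 0^p1^p; then w ∈ L and |w| = 4p ≥ p.
Write w = xyz as guaranteed by the lemma, with |xy| ≤ p and |y| ≥ 1.
Because |xy| ≤ p and w begins with p copies of 0, we have y = 0^k with 1 ≤ k ≤ p.
Pump with i = 2: xy^2z = 0^{p+k} 1^p 0^p 1^p, of length 4p+k. Suppose this equals vv. The string starts with 0 and ends with 1, so v does too; thus the boundary between the two copies of v is a 1→0 transition. There is exactly one such transition, at position 2p+k, so |v| = 2p+k and |vv| = 4p+2k ≠ 4p+k since k ≥ 1. So xy^2z ∉ L.
Contradiction. Therefore L is not regular.

0^{p+k} 1^p 0^p 1^p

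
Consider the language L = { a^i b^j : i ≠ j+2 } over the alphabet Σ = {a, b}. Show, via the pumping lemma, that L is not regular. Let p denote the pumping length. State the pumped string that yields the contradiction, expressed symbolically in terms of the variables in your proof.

Assume L is regular; let p be its pumping constant.
Choose w = a^p b^{p+p!-2}. Since p ≠ (p+p!-2)+2 = p+p!, w ∈ L; and |w| ≥ p.
The pumping lemma gives a decomposition w = xyz where |xy| ≤ p and |y| > 0.
Because |xy| ≤ p and w begins with p copies of a, we have y = a^k with 1 ≤ k ≤ p.
Since 1 ≤ k ≤ p, k divides p!; set t = 1 + p!/k. Then xy^t z has p + (p!/k)·k = p + p! copies of a. Now the a-count is p+p! and (b-count)+2 = (p+p!-2)+2 = p+p!, so i ≠ j+2 fails. So xy^t z = a^{p+p!} b^{p+p!-2} ∉ L.
This contradicts the pumping lemma, so L is not regular.

a^{p+p!} b^{p+p!-2}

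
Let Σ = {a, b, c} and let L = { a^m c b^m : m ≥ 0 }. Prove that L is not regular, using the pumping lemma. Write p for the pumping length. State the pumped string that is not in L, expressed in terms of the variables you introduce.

a^{p+k} c b^p

Suppose for contradiction that L is regular, and let p be the pumping length.
Take w = a^p c b^p ∈ L with |w| = 2p+1 ≥ p.
By the pumping lemma, w = xyz with |xy| ≤ p and |y| > 0.
Because |xy| ≤ p and w begins with p copies of a, we have y = a^k with 1 ≤ k ≤ p.
Pump with i = 2: xy^2z = a^{p+k} c b^p, which would require p+k = p. But k ≥ 1, so xy^2z ∉ L.
This contradicts the pumping lemma, so L is not regular.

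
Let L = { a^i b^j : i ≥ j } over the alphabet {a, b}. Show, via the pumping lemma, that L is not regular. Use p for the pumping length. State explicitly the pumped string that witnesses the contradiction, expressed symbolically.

Assume L is regular; let p be its pumping constant.
Choose w = a^p b^p ∈ L, with |w| = 2p ≥ p.
The pumping lemma gives a decomposition w = xyz where |xy| ≤ p and |y| ≥ 1.
Since the first p symbols of w are all a's and |xy| ≤ p, y lies entirely in the leading a-block: y = a^k for some k with 1 ≤ k ≤ p.
Consider xy^0z = xz = a^{p-k} b^p. Since k ≥ 1, the a-count p-k is less than p, so i ≥ j fails; thus xz ∉ L.
Contradiction. Therefore L is not regular.

a^{p-k} b^p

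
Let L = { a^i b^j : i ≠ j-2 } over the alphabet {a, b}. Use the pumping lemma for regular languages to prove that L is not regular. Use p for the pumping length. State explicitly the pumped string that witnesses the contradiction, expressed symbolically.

Assume L is regular; let p be its pumping constant.
Choose w = a^p b^{p+p!+2}. Since p ≠ (p+p!+2)-2 = p+p!, w ∈ L; and |w| ≥ p.
By the pumping lemma, w = xyz with |xy| ≤ p and |y| > 0.
Because |xy| ≤ p and w begins with p copies of a, we have y = a^k with 1 ≤ k ≤ p.
Since 1 ≤ k ≤ p, k divides p!; set t = 1 + p!/k. Then xy^t z has p + (p!/k)·k = p + p! copies of a. Now the a-count is p+p! and (b-count)-2 = (p+p!+2)-2 = p+p!, so i ≠ j-2 fails. So xy^t z = a^{p+p!} b^{p+p!+2} ∉ L.
This is a contradiction; hence L is not regular.

a^{p+p!} b^{p+p!+2}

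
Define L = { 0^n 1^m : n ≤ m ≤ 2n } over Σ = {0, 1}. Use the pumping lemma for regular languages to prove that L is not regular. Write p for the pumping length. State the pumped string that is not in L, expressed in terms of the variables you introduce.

0^{p+k} 1^p

Suppose for contradiction that L is regular, and let p be the pumping length.
Take w = 0^p 1^p ∈ L (since p ≤ p ≤ 2p), with |w| = 2p ≥ p.
By the pumping lemma, w = xyz with |xy| ≤ p and |y| > 0.
Since the first p symbols of w are all 0's and |xy| ≤ p, y lies entirely in the leading 0-block: y = 0^k for some k with 1 ≤ k ≤ p.
Pump with i = 2: xy^2z = 0^{p+k} 1^p. Now n = p+k > p = m, so the condition n ≤ m fails. Thus xy^2z ∉ L.
This contradicts the pumping lemma, so L is not regular.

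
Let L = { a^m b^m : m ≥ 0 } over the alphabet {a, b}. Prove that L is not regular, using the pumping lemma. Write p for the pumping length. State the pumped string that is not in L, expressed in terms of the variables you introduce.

Toward a contradiction, assume L is regular with pumping length p.
Let w = a^p b^p ∈ L; note |w| = 2p ≥ p.
Write w = xyz as guaranteed by the lemma, with |xy| ≤ p and y is nonempty.
The first p characters of w are a's, so xy (and hence y) consists only of a's. Write y = a^k, 1 ≤ k ≤ p.
Pump with i = 2: xy^2z = a^{p+k} b^p. For this to lie in L we would need p = p+k, which forces k = 0. But k ≥ 1, so xy^2z ∉ L.
This contradicts the pumping lemma, so L is not regular.

a^{p+k} b^p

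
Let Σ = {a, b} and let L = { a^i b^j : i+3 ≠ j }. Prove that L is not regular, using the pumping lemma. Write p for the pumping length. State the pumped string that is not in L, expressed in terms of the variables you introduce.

a^{p+p!} b^{p+p!+3}

Suppose for contradiction that L is regular, and let p be the pumping length.
Choose w = a^p b^{p+p!+3}. Since p ≠ (p+p!+3)-3 = p+p!, w ∈ L; and |w| ≥ p.
Write w = xyz as guaranteed by the lemma, with |xy| ≤ p and |y| > 0.
The first p characters of w are a's, so xy (and hence y) consists only of a's. Write y = a^k, 1 ≤ k ≤ p.
Since 1 ≤ k ≤ p, k divides p!; set t = 1 + p!/k. Then xy^t z has p + (p!/k)·k = p + p! copies of a. Now the a-count is p+p! and (b-count)-3 = (p+p!+3)-3 = p+p!, so i+3 ≠ j fails. So xy^t z = a^{p+p!} b^{p+p!+3} ∉ L.
This contradicts the pumping lemma, so L is not regular.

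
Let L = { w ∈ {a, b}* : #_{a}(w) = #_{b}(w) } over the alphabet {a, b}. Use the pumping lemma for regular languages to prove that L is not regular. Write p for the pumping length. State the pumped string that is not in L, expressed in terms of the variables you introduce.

Toward a contradiction, assume L is regular with pumping length p.
Choose w = a^p b^p ∈ L with |w| = 2p ≥ p.
Write w = xyz as guaranteed by the lemma, with |xy| ≤ p and y is nonempty.
The first p characters of w are a's, so xy (and hence y) consists only of a's. Write y = a^k, 1 ≤ k ≤ p.
Pump with i = 2: xy^2z = a^{p+k} b^p has p+k occurrences of a but only p of b. Since k ≥ 1 the counts differ, so xy^2z ∉ L.
Contradiction. Therefore L is not regular.

a^{p+k} b^p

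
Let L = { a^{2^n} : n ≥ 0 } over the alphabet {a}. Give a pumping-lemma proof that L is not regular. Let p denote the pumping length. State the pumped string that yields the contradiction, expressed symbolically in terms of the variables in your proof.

a^{2^p+k}

Suppose for contradiction that L is regular, and let p be the pumping length.
Take w = a^{2^p} ∈ L with |w| = 2^p ≥ p.
Write w = xyz as guaranteed by the lemma, with |xy| ≤ p and |y| > 0.
Then y = a^k for some k with 1 ≤ k ≤ p.
Pump with i = 2: xy^2z = a^{2^p+k}. Since 1 ≤ k ≤ p < 2^p, we have 2^p < 2^p+k < 2^{p+1}, so 2^p+k is not a power of 2. So xy^2z ∉ L.
This is a contradiction; hence L is not regular.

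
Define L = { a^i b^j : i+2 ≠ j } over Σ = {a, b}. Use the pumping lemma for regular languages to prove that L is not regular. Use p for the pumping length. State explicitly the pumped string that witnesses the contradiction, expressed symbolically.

a^{p+p!} b^{p+p!+2}

Assume L is regular; let p be its pumping constant.
Choose w = a^p b^{p+p!+2}. Since p ≠ (p+p!+2)-2 = p+p!, w ∈ L; and |w| ≥ p.
Write w = xyz as guaranteed by the lemma, with |xy| ≤ p and |y| ≥ 1.
Since the first p symbols of w are all a's and |xy| ≤ p, y lies entirely in the leading a-block: y = a^k for some k with 1 ≤ k ≤ p.
Since 1 ≤ k ≤ p, k divides p!; set t = 1 + p!/k. Then xy^t z has p + (p!/k)·k = p + p! copies of a. Now the a-count is p+p! and (b-count)-2 = (p+p!+2)-2 = p+p!, so i+2 ≠ j fails. So xy^t z = a^{p+p!} b^{p+p!+2} ∉ L.
This contradicts the pumping lemma, so L is not regular.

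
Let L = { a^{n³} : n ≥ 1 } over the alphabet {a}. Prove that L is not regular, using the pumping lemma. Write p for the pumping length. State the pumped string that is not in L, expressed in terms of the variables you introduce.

a^{p³+k}

Assume L is regular; let p be its pumping constant.
Take w = a^{p³} ∈ L with |w| = p³ ≥ p.
Write w = xyz as guaranteed by the lemma, with |xy| ≤ p and |y| ≥ 1.
Then y = a^k for some k with 1 ≤ k ≤ p.
Pump with i = 2: xy^2z = a^{p³+k}. Since 1 ≤ k ≤ p, p³ < p³+k ≤ p³+p < p³+3p²+3p+1 = (p+1)³, so p³+k is not a perfect cube. So xy^2z ∉ L.
Contradiction. Therefore L is not regular.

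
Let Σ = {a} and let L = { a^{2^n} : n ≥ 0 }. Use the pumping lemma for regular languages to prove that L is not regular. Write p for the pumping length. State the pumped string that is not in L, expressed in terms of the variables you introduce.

Assume L is regular; let p be its pumping constant.
Take w = a^{2^p} ∈ L with |w| = 2^p ≥ p.
By the pumping lemma, w = xyz with |xy| ≤ p and |y| > 0.
Then y = a^k for some k with 1 ≤ k ≤ p.
Pump with i = 2: xy^2z = a^{2^p+k}. Since 1 ≤ k ≤ p < 2^p, we have 2^p < 2^p+k < 2^{p+1}, so 2^p+k is not a power of 2. So xy^2z ∉ L.
This contradicts the pumping lemma, so L is not regular.

a^{2^p+k}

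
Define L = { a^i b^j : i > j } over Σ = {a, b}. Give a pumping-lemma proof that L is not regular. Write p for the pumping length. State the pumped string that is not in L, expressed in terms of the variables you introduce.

Assume L is regular; let p be its pumping constant.
Choose w = a^{p+1} b^p ∈ L, with |w| = 2p+1 ≥ p.
By the pumping lemma, w = xyz with |xy| ≤ p and y is nonempty.
Since the first p symbols of w are all a's and |xy| ≤ p, y lies entirely in the leading a-block: y = a^k for some k with 1 ≤ k ≤ p.
Consider xy^0z = xz = a^{p+1-k} b^p. Since k ≥ 1, the a-count p+1-k is at most p, so i > j fails; thus xz ∉ L.
This contradicts the pumping lemma, so L is not regular.

a^{p+1-k} b^p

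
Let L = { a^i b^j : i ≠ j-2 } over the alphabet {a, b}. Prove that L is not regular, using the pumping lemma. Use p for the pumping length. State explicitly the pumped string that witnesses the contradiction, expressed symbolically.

a^{p+p!} b^{p+p!+2}

Assume L is regular. Let p be the pumping length given by the pumping lemma.
Choose w = a^p b^{p+p!+2}. Since p ≠ (p+p!+2)-2 = p+p!, w ∈ L; and |w| ≥ p.
By the pumping lemma, w = xyz with |xy| ≤ p and y is nonempty.
Since the first p symbols of w are all a's and |xy| ≤ p, y lies entirely in the leading a-block: y = a^k for some k with 1 ≤ k ≤ p.
Since 1 ≤ k ≤ p, k divides p!; set t = 1 + p!/k. Then xy^t z has p + (p!/k)·k = p + p! copies of a. Now the a-count is p+p! and (b-count)-2 = (p+p!+2)-2 = p+p!, so i ≠ j-2 fails. So xy^t z = a^{p+p!} b^{p+p!+2} ∉ L.
This is a contradiction; hence L is not regular.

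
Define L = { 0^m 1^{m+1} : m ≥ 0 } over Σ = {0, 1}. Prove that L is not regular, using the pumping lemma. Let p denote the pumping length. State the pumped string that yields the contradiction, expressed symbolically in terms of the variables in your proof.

Suppose for contradiction that L is regular, and let p be the pumping length.
Take w = 0^p 1^{p+1}. Then w ∈ L and |w| = 2p+1 ≥ p.
By the pumping lemma, w = xyz with |xy| ≤ p and |y| > 0.
Because |xy| ≤ p and w begins with p copies of 0, we have y = 0^k with 1 ≤ k ≤ p.
Pump with i = 2: xy^2z = 0^{p+k} 1^{p+1}. For this to lie in L we would need p+1 = (p+k)+1, which forces k = 0. But k ≥ 1, so xy^2z ∉ L.
Contradiction. Therefore L is not regular.

0^{p+k} 1^{p+1}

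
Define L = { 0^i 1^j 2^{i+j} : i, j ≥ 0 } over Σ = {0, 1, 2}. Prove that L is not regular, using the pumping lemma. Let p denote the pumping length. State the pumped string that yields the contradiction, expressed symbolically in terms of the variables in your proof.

0^{p+k} 1^p 2^{2p}

Assume L is regular; let p be its pumping constant.
Take w = 0^p 1^p 2^{2p} ∈ L (with i=j=p, i+j=2p), |w| = 4p ≥ p.
Write w = xyz as guaranteed by the lemma, with |xy| ≤ p and |y| ≥ 1.
Because |xy| ≤ p and w begins with p copies of 0, we have y = 0^k with 1 ≤ k ≤ p.
Consider xy^2z = 0^{p+k} 1^p 2^{2p}. Now the 0- and 1-counts sum to 2p+k, but the 2-count is 2p ≠ 2p+k. So xy^2z ∉ L.
Contradiction. Therefore L is not regular.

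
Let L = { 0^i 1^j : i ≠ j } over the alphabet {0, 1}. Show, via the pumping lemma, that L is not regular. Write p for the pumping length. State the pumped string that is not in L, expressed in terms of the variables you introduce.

Toward a contradiction, assume L is regular with pumping length p.
Choose w = 0^p 1^{p+p!}. Since p ≠ p+p!, w ∈ L; and |w| ≥ p.
Write w = xyz as guaranteed by the lemma, with |xy| ≤ p and |y| ≥ 1.
The first p characters of w are 0's, so xy (and hence y) consists only of 0's. Write y = 0^k, 1 ≤ k ≤ p.
Since 1 ≤ k ≤ p, k divides p!; set t = 1 + p!/k. Then xy^t z has p + (p!/k)·k = p + p! copies of 0. Now the 0-count equals the 1-count, so i ≠ j fails. So xy^t z = 0^{p+p!} 1^{p+p!} ∉ L.
This is a contradiction; hence L is not regular.

0^{p+p!} 1^{p+p!}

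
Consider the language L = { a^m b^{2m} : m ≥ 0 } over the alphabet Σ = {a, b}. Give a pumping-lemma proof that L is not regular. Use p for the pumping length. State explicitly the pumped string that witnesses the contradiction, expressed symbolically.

a^{p+k} b^{2p}

Toward a contradiction, assume L is regular with pumping length p.
Let w = a^p b^{2p} ∈ L; note |w| = 3p ≥ p.
By the pumping lemma, w = xyz with |xy| ≤ p and y is nonempty.
Because |xy| ≤ p and w begins with p copies of a, we have y = a^k with 1 ≤ k ≤ p.
Pump with i = 2: xy^2z = a^{p+k} b^{2p}. For this to lie in L we would need 2p = 2(p+k), which forces k = 0. But k ≥ 1, so xy^2z ∉ L.
Contradiction. Therefore L is not regular.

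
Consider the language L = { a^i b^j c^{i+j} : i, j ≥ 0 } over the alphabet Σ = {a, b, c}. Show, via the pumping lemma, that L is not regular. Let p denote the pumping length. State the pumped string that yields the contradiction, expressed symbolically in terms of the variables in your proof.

Toward a contradiction, assume L is regular with pumping length p.
Take w = a^p b^p c^{2p} ∈ L (with i=j=p, i+j=2p), |w| = 4p ≥ p.
The pumping lemma gives a decomposition w = xyz where |xy| ≤ p and y is nonempty.
Because |xy| ≤ p and w begins with p copies of a, we have y = a^k with 1 ≤ k ≤ p.
Consider xy^2z = a^{p+k} b^p c^{2p}. Now the a- and b-counts sum to 2p+k, but the c-count is 2p ≠ 2p+k. So xy^2z ∉ L.
Contradiction. Therefore L is not regular.

a^{p+k} b^p c^{2p}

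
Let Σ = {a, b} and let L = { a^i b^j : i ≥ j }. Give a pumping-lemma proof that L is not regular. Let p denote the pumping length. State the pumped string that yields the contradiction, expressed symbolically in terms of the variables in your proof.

Suppose for contradiction that L is regular, and let p be the pumping length.
Choose w = a^p b^p ∈ L, with |w| = 2p ≥ p.
The pumping lemma gives a decomposition w = xyz where |xy| ≤ p and y is nonempty.
Since the first p symbols of w are all a's and |xy| ≤ p, y lies entirely in the leading a-block: y = a^k for some k with 1 ≤ k ≤ p.
Consider xy^0z = xz = a^{p-k} b^p. Since k ≥ 1, the a-count p-k is less than p, so i ≥ j fails; thus xz ∉ L.
This contradicts the pumping lemma, so L is not regular.

a^{p-k} b^p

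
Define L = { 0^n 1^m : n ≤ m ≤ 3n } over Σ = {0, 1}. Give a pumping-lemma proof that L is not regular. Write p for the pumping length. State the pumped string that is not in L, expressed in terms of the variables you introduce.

Assume L is regular. Let p be the pumping length given by the pumping lemma.
Take w = 0^p 1^p ∈ L (since p ≤ p ≤ 3p), with |w| = 2p ≥ p.
The pumping lemma gives a decomposition w = xyz where |xy| ≤ p and |y| ≥ 1.
Since the first p symbols of w are all 0's and |xy| ≤ p, y lies entirely in the leading 0-block: y = 0^k for some k with 1 ≤ k ≤ p.
Pump with i = 2: xy^2z = 0^{p+k} 1^p. Now n = p+k > p = m, so the condition n ≤ m fails. Thus xy^2z ∉ L.
This is a contradiction; hence L is not regular.

0^{p+k} 1^p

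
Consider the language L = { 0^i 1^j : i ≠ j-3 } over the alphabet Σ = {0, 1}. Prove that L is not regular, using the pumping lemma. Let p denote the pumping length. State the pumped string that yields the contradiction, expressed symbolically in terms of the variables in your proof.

0^{p+p!} 1^{p+p!+3}

Suppose for contradiction that L is regular, and let p be the pumping length.
Choose w = 0^p 1^{p+p!+3}. Since p ≠ (p+p!+3)-3 = p+p!, w ∈ L; and |w| ≥ p.
By the pumping lemma, w = xyz with |xy| ≤ p and |y| > 0.
The first p characters of w are 0's, so xy (and hence y) consists only of 0's. Write y = 0^k, 1 ≤ k ≤ p.
Since 1 ≤ k ≤ p, k divides p!; set t = 1 + p!/k. Then xy^t z has p + (p!/k)·k = p + p! copies of 0. Now the 0-count is p+p! and (1-count)-3 = (p+p!+3)-3 = p+p!, so i ≠ j-3 fails. So xy^t z = 0^{p+p!} 1^{p+p!+3} ∉ L.
This is a contradiction; hence L is not regular.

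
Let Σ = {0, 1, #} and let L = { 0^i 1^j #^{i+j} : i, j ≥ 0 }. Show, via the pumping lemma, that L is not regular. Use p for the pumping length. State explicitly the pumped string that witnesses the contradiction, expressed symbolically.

0^{p+k} 1^p #^{2p}

Assume L is regular. Let p be the pumping length given by the pumping lemma.
Take w = 0^p 1^p #^{2p} ∈ L (with i=j=p, i+j=2p), |w| = 4p ≥ p.
The pumping lemma gives a decomposition w = xyz where |xy| ≤ p and |y| ≥ 1.
Since the first p symbols of w are all 0's and |xy| ≤ p, y lies entirely in the leading 0-block: y = 0^k for some k with 1 ≤ k ≤ p.
Consider xy^2z = 0^{p+k} 1^p #^{2p}. Now the 0- and 1-counts sum to 2p+k, but the #-count is 2p ≠ 2p+k. So xy^2z ∉ L.
This is a contradiction; hence L is not regular.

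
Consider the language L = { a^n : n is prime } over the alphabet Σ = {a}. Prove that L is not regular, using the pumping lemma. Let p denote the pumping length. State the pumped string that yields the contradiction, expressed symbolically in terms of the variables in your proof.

Toward a contradiction, assume L is regular with pumping length p.
Let q be a prime with q ≥ p+2 (infinitely many primes exist), and take w = a^q ∈ L with |w| = q ≥ p.
The pumping lemma gives a decomposition w = xyz where |xy| ≤ p and y is nonempty.
Then y = a^k for some k with 1 ≤ k ≤ p.
Since 1 ≤ k ≤ p, |xz| = q-k. Pump with i = q+1: |xy^{q+1}z| = (q-k)+(q+1)k = q+qk = q(1+k), which is composite (both factors ≥ 2). So xy^{q+1}z = a^{q(1+k)} ∉ L.
This contradicts the pumping lemma, so L is not regular.

a^{q(1+k)}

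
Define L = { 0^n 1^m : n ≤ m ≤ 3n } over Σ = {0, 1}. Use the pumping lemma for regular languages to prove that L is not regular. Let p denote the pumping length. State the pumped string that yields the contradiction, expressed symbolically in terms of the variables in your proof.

0^{p+k} 1^p

Toward a contradiction, assume L is regular with pumping length p.
Take w = 0^p 1^p ∈ L (since p ≤ p ≤ 3p), with |w| = 2p ≥ p.
The pumping lemma gives a decomposition w = xyz where |xy| ≤ p and y is nonempty.
The first p characters of w are 0's, so xy (and hence y) consists only of 0's. Write y = 0^k, 1 ≤ k ≤ p.
Pump with i = 2: xy^2z = 0^{p+k} 1^p. Now n = p+k > p = m, so the condition n ≤ m fails. Thus xy^2z ∉ L.
This contradicts the pumping lemma, so L is not regular.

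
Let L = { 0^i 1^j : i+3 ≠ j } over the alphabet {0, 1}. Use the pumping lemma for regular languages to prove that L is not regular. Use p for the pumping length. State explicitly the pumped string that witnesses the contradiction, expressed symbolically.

Assume L is regular. Let p be the pumping length given by the pumping lemma.
Choose w = 0^p 1^{p+p!+3}. Since p ≠ (p+p!+3)-3 = p+p!, w ∈ L; and |w| ≥ p.
Write w = xyz as guaranteed by the lemma, with |xy| ≤ p and |y| ≥ 1.
The first p characters of w are 0's, so xy (and hence y) consists only of 0's. Write y = 0^k, 1 ≤ k ≤ p.
Since 1 ≤ k ≤ p, k divides p!; set t = 1 + p!/k. Then xy^t z has p + (p!/k)·k = p + p! copies of 0. Now the 0-count is p+p! and (1-count)-3 = (p+p!+3)-3 = p+p!, so i+3 ≠ j fails. So xy^t z = 0^{p+p!} 1^{p+p!+3} ∉ L.
This is a contradiction; hence L is not regular.

0^{p+p!} 1^{p+p!+3}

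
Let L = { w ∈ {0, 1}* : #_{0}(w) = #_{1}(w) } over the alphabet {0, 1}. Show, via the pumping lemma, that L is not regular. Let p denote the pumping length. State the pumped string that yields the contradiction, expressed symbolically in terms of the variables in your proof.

0^{p+k} 1^p

Suppose for contradiction that L is regular, and let p be the pumping length.
Choose w = 0^p 1^p ∈ L with |w| = 2p ≥ p.
By the pumping lemma, w = xyz with |xy| ≤ p and |y| ≥ 1.
Because |xy| ≤ p and w begins with p copies of 0, we have y = 0^k with 1 ≤ k ≤ p.
Pump with i = 2: xy^2z = 0^{p+k} 1^p has p+k occurrences of 0 but only p of 1. Since k ≥ 1 the counts differ, so xy^2z ∉ L.
Contradiction. Therefore L is not regular.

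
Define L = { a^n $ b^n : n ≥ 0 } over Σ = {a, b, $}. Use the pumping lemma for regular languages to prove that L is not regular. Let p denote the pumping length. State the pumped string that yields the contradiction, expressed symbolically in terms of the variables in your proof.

a^{p+k} $ b^p

Assume L is regular; let p be its pumping constant.
Take w = a^p $ b^p ∈ L with |w| = 2p+1 ≥ p.
Write w = xyz as guaranteed by the lemma, with |xy| ≤ p and |y| ≥ 1.
The first p characters of w are a's, so xy (and hence y) consists only of a's. Write y = a^k, 1 ≤ k ≤ p.
Pump with i = 2: xy^2z = a^{p+k} $ b^p, which would require p+k = p. But k ≥ 1, so xy^2z ∉ L.
This contradicts the pumping lemma, so L is not regular.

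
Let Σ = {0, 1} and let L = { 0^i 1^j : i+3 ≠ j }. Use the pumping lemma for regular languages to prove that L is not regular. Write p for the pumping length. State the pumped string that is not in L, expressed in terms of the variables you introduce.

Assume L is regular; let p be its pumping constant.
Choose w = 0^p 1^{p+p!+3}. Since p ≠ (p+p!+3)-3 = p+p!, w ∈ L; and |w| ≥ p.
Write w = xyz as guaranteed by the lemma, with |xy| ≤ p and |y| ≥ 1.
Because |xy| ≤ p and w begins with p copies of 0, we have y = 0^k with 1 ≤ k ≤ p.
Since 1 ≤ k ≤ p, k divides p!; set t = 1 + p!/k. Then xy^t z has p + (p!/k)·k = p + p! copies of 0. Now the 0-count is p+p! and (1-count)-3 = (p+p!+3)-3 = p+p!, so i+3 ≠ j fails. So xy^t z = 0^{p+p!} 1^{p+p!+3} ∉ L.
Contradiction. Therefore L is not regular.

0^{p+p!} 1^{p+p!+3}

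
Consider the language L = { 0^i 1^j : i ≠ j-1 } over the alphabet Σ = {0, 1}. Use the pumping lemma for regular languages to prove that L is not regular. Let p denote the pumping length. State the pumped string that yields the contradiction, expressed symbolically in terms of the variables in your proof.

Assume L is regular; let p be its pumping constant.
Choose w = 0^p 1^{p+p!+1}. Since p ≠ (p+p!+1)-1 = p+p!, w ∈ L; and |w| ≥ p.
The pumping lemma gives a decomposition w = xyz where |xy| ≤ p and |y| ≥ 1.
Since the first p symbols of w are all 0's and |xy| ≤ p, y lies entirely in the leading 0-block: y = 0^k for some k with 1 ≤ k ≤ p.
Since 1 ≤ k ≤ p, k divides p!; set t = 1 + p!/k. Then xy^t z has p + (p!/k)·k = p + p! copies of 0. Now the 0-count is p+p! and (1-count)-1 = (p+p!+1)-1 = p+p!, so i ≠ j-1 fails. So xy^t z = 0^{p+p!} 1^{p+p!+1} ∉ L.
Contradiction. Therefore L is not regular.

0^{p+p!} 1^{p+p!+1}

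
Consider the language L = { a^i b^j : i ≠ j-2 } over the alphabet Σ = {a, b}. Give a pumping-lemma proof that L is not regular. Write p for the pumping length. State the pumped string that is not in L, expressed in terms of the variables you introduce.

Toward a contradiction, assume L is regular with pumping length p.
Choose w = a^p b^{p+p!+2}. Since p ≠ (p+p!+2)-2 = p+p!, w ∈ L; and |w| ≥ p.
The pumping lemma gives a decomposition w = xyz where |xy| ≤ p and y is nonempty.
Since the first p symbols of w are all a's and |xy| ≤ p, y lies entirely in the leading a-block: y = a^k for some k with 1 ≤ k ≤ p.
Since 1 ≤ k ≤ p, k divides p!; set t = 1 + p!/k. Then xy^t z has p + (p!/k)·k = p + p! copies of a. Now the a-count is p+p! and (b-count)-2 = (p+p!+2)-2 = p+p!, so i ≠ j-2 fails. So xy^t z = a^{p+p!} b^{p+p!+2} ∉ L.
This is a contradiction; hence L is not regular.

a^{p+p!} b^{p+p!+2}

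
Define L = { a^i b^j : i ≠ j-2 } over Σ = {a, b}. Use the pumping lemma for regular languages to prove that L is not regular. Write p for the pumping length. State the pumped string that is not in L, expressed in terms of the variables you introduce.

Suppose for contradiction that L is regular, and let p be the pumping length.
Choose w = a^p b^{p+p!+2}. Since p ≠ (p+p!+2)-2 = p+p!, w ∈ L; and |w| ≥ p.
Write w = xyz as guaranteed by the lemma, with |xy| ≤ p and |y| > 0.
Since the first p symbols of w are all a's and |xy| ≤ p, y lies entirely in the leading a-block: y = a^k for some k with 1 ≤ k ≤ p.
Since 1 ≤ k ≤ p, k divides p!; set t = 1 + p!/k. Then xy^t z has p + (p!/k)·k = p + p! copies of a. Now the a-count is p+p! and (b-count)-2 = (p+p!+2)-2 = p+p!, so i ≠ j-2 fails. So xy^t z = a^{p+p!} b^{p+p!+2} ∉ L.
This is a contradiction; hence L is not regular.

a^{p+p!} b^{p+p!+2}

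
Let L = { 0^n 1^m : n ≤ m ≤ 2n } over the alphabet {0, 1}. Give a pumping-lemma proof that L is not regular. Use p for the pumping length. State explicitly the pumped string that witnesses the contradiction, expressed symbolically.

0^{p+k} 1^p

Suppose for contradiction that L is regular, and let p be the pumping length.
Take w = 0^p 1^p ∈ L (since p ≤ p ≤ 2p), with |w| = 2p ≥ p.
Write w = xyz as guaranteed by the lemma, with |xy| ≤ p and y is nonempty.
Because |xy| ≤ p and w begins with p copies of 0, we have y = 0^k with 1 ≤ k ≤ p.
Pump with i = 2: xy^2z = 0^{p+k} 1^p. Now n = p+k > p = m, so the condition n ≤ m fails. Thus xy^2z ∉ L.
This contradicts the pumping lemma, so L is not regular.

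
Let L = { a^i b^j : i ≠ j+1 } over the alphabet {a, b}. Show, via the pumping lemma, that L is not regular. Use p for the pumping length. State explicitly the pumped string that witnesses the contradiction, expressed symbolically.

a^{p+p!} b^{p+p!-1}

Suppose for contradiction that L is regular, and let p be the pumping length.
Choose w = a^p b^{p+p!-1}. Since p ≠ (p+p!-1)+1 = p+p!, w ∈ L; and |w| ≥ p.
The pumping lemma gives a decomposition w = xyz where |xy| ≤ p and |y| > 0.
Since the first p symbols of w are all a's and |xy| ≤ p, y lies entirely in the leading a-block: y = a^k for some k with 1 ≤ k ≤ p.
Since 1 ≤ k ≤ p, k divides p!; set t = 1 + p!/k. Then xy^t z has p + (p!/k)·k = p + p! copies of a. Now the a-count is p+p! and (b-count)+1 = (p+p!-1)+1 = p+p!, so i ≠ j+1 fails. So xy^t z = a^{p+p!} b^{p+p!-1} ∉ L.
This is a contradiction; hence L is not regular.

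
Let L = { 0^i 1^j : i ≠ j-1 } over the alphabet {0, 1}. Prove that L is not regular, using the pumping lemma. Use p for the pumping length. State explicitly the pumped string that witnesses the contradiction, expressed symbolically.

Assume L is regular; let p be its pumping constant.
Choose w = 0^p 1^{p+p!+1}. Since p ≠ (p+p!+1)-1 = p+p!, w ∈ L; and |w| ≥ p.
The pumping lemma gives a decomposition w = xyz where |xy| ≤ p and y is nonempty.
Because |xy| ≤ p and w begins with p copies of 0, we have y = 0^k with 1 ≤ k ≤ p.
Since 1 ≤ k ≤ p, k divides p!; set t = 1 + p!/k. Then xy^t z has p + (p!/k)·k = p + p! copies of 0. Now the 0-count is p+p! and (1-count)-1 = (p+p!+1)-1 = p+p!, so i ≠ j-1 fails. So xy^t z = 0^{p+p!} 1^{p+p!+1} ∉ L.
This is a contradiction; hence L is not regular.

0^{p+p!} 1^{p+p!+1}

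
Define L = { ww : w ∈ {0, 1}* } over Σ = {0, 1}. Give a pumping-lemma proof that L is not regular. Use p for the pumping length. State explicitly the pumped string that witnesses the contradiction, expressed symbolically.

0^{p+k} 1^p 0^p 1^p

Assume L is regular. Let p be the pumping length given by the pumping lemma.
Take w = 0^p 1^p 0^p 1^p = uu where u = 0^p1^p; then w ∈ L and |w| = 4p ≥ p.
Write w = xyz as guaranteed by the lemma, with |xy| ≤ p and |y| ≥ 1.
The first p characters of w are 0's, so xy (and hence y) consists only of 0's. Write y = 0^k, 1 ≤ k ≤ p.
Pump with i = 2: xy^2z = 0^{p+k} 1^p 0^p 1^p, of length 4p+k. Suppose this equals vv. The string starts with 0 and ends with 1, so v does too; thus the boundary between the two copies of v is a 1→0 transition. There is exactly one such transition, at position 2p+k, so |v| = 2p+k and |vv| = 4p+2k ≠ 4p+k since k ≥ 1. So xy^2z ∉ L.
This contradicts the pumping lemma, so L is not regular.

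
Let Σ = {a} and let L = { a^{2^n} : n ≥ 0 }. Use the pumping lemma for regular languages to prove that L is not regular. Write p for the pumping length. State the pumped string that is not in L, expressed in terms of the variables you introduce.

Assume L is regular; let p be its pumping constant.
Take w = a^{2^p} ∈ L with |w| = 2^p ≥ p.
The pumping lemma gives a decomposition w = xyz where |xy| ≤ p and y is nonempty.
Then y = a^k for some k with 1 ≤ k ≤ p.
Pump with i = 2: xy^2z = a^{2^p+k}. Since 1 ≤ k ≤ p < 2^p, we have 2^p < 2^p+k < 2^{p+1}, so 2^p+k is not a power of 2. So xy^2z ∉ L.
Contradiction. Therefore L is not regular.

a^{2^p+k}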